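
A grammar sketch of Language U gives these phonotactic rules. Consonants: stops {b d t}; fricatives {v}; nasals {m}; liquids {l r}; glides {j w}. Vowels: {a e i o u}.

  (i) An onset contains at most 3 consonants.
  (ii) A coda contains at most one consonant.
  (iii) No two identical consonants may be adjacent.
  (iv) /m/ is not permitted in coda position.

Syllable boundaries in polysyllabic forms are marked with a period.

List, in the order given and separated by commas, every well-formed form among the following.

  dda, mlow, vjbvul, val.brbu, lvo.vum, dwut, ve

dda — violates constraint (iii): adjacent identical consonants /dd/ → ill-formed
mlow — σ1 onset /ml/ (2C), coda /w/ ok → well-formed
vjbvul — violates constraint (i): syllable 1 onset /vjbv/ has 4 consonants (> 3) → ill-formed
val.brbu — σ1 onset /v/, coda /l/ ok; σ2 onset /brb/ (3C), coda /∅/ ok → well-formed
lvo.vum — violates constraint (iv): syllable 2 coda contains /m/ → ill-formed
dwut — σ1 onset /dw/ (2C), coda /t/ ok → well-formed
ve — σ1 onset /v/, coda /∅/ ok → well-formed

mlow, val.brbu, dwut, ve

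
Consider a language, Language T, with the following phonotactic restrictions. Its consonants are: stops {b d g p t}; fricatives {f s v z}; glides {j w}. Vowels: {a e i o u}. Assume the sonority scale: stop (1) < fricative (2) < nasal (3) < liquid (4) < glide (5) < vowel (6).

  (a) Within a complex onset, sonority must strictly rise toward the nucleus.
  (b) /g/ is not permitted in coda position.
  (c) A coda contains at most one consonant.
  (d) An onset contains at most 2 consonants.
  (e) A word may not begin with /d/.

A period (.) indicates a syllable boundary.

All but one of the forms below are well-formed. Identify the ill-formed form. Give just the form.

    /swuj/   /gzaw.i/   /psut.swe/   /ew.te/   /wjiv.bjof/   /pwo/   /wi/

/swuj/ — σ1 onset /sw/ (2→5 rises), coda /j/ ok → well-formed
/gzaw.i/ — σ1 onset /gz/ (1→2 rises), coda /w/ ok; σ2 onset /∅/, coda /∅/ ok → well-formed
/psut.swe/ — σ1 onset /ps/ (1→2 rises), coda /t/ ok; σ2 onset /sw/ (2→5 rises), coda /∅/ ok → well-formed
/ew.te/ — σ1 onset /∅/, coda /w/ ok; σ2 onset /t/, coda /∅/ ok → well-formed
/wjiv.bjof/ — violates constraint (a): syllable 1 onset /wj/: /w/ (glide, 5) → /j/ (glide, 5) does not rise → ill-formed
/pwo/ — σ1 onset /pw/ (1→5 rises), coda /∅/ ok → well-formed
/wi/ — σ1 onset /w/, coda /∅/ ok → well-formed

/wjiv.bjof/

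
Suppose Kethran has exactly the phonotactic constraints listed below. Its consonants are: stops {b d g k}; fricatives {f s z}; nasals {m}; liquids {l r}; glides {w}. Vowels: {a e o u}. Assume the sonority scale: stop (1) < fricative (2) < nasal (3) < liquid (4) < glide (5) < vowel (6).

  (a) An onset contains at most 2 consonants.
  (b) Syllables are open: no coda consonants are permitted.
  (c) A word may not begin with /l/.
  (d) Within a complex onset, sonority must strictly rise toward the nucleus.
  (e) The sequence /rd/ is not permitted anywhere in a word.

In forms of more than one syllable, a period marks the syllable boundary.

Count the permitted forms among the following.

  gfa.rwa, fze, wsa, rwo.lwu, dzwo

gfa.rwa — σ1 onset /gf/ (1→2 rises), coda /∅/ ok; σ2 onset /rw/ (4→5 rises), coda /∅/ ok → permitted
fze — violates constraint (d): syllable 1 onset /fz/: /f/ (fricative, 2) → /z/ (fricative, 2) does not rise → not permitted
wsa — violates constraint (d): syllable 1 onset /ws/: /w/ (glide, 5) → /s/ (fricative, 2) does not rise → not permitted
rwo.lwu — σ1 onset /rw/ (4→5 rises), coda /∅/ ok; σ2 onset /lw/ (4→5 rises), coda /∅/ ok → permitted
dzwo — violates constraint (a): syllable 1 onset /dzw/ has 3 consonants (> 2) → not permitted
Permitted: gfa.rwa, rwo.lwu → 2.

2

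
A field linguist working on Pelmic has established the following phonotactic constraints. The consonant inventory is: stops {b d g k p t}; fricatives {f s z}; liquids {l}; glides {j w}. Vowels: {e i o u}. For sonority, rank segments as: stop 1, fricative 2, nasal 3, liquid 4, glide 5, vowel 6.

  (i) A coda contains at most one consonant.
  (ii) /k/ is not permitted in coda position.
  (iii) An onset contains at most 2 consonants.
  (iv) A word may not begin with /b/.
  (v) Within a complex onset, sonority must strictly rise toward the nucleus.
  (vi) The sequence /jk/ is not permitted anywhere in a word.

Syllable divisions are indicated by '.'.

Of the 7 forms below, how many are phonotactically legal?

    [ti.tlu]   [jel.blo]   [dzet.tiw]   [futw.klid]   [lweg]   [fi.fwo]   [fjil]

[ti.tlu] — σ1 onset /t/, coda /∅/ ok; σ2 onset /tl/ (1→4 rises), coda /∅/ ok → phonotactically legal
[jel.blo] — σ1 onset /j/, coda /l/ ok; σ2 onset /bl/ (1→4 rises), coda /∅/ ok → phonotactically legal
[dzet.tiw] — σ1 onset /dz/ (1→2 rises), coda /t/ ok; σ2 onset /t/, coda /w/ ok → phonotactically legal
[futw.klid] — violates constraint (i): syllable 1 coda /tw/ has 2 consonants (> 1) → phonotactically illegal
[lweg] — σ1 onset /lw/ (4→5 rises), coda /g/ ok → phonotactically legal
[fi.fwo] — σ1 onset /f/, coda /∅/ ok; σ2 onset /fw/ (2→5 rises), coda /∅/ ok → phonotactically legal
[fjil] — σ1 onset /fj/ (2→5 rises), coda /l/ ok → phonotactically legal
Phonotactically legal: [ti.tlu], [jel.blo], [dzet.tiw], [lweg], [fi.fwo], [fjil] → 6.

6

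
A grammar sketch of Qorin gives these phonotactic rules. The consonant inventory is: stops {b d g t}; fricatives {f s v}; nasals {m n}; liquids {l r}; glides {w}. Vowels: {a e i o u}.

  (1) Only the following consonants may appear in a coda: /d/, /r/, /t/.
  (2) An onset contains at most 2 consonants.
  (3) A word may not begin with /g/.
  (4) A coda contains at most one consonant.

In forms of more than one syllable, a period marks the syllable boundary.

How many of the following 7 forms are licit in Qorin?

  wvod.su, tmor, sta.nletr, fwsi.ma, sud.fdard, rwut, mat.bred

4

wvod.su — σ1 onset /wv/ (2C), coda /d/ ok; σ2 onset /s/, coda /∅/ ok → licit
tmor — σ1 onset /tm/ (2C), coda /r/ ok → licit
sta.nletr — violates constraint 4: syllable 2 coda /tr/ has 2 consonants (> 1) → illicit
fwsi.ma — violates constraint 2: syllable 1 onset /fws/ has 3 consonants (> 2) → illicit
sud.fdard — violates constraint 4: syllable 2 coda /rd/ has 2 consonants (> 1) → illicit
rwut — σ1 onset /rw/ (2C), coda /t/ ok → licit
mat.bred — σ1 onset /m/, coda /t/ ok; σ2 onset /br/ (2C), coda /d/ ok → licit
Licit: wvod.su, tmor, rwut, mat.bred → 4.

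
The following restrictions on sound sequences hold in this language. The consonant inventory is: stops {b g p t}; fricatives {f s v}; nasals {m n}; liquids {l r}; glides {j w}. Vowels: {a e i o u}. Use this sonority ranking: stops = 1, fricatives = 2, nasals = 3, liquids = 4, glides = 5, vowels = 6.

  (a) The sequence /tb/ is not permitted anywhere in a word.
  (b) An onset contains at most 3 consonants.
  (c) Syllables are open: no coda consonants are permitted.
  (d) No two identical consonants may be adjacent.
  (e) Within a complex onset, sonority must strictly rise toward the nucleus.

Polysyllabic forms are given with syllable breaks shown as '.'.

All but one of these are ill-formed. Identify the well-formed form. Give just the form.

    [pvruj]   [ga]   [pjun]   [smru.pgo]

[ga]

[pvruj] — violates constraint (c): syllable 1 coda /j/ has 1 consonant (> 0) → ill-formed
[ga] — σ1 onset /g/, coda /∅/ ok → well-formed
[pjun] — violates constraint (c): syllable 1 coda /n/ has 1 consonant (> 0) → ill-formed
[smru.pgo] — violates constraint (e): syllable 2 onset /pg/: /p/ (stop, 1) → /g/ (stop, 1) does not rise → ill-formed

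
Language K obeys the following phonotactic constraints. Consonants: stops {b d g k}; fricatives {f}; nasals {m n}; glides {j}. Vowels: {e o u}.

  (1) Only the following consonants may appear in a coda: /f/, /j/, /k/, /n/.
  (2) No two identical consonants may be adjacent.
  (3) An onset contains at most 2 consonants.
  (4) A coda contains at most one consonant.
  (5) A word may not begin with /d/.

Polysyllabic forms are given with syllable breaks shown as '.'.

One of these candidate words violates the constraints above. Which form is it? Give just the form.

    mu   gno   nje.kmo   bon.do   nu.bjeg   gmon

nu.bjeg

mu — σ1 onset /m/, coda /∅/ ok → licit
gno — σ1 onset /gn/ (2C), coda /∅/ ok → licit
nje.kmo — σ1 onset /nj/ (2C), coda /∅/ ok; σ2 onset /km/ (2C), coda /∅/ ok → licit
bon.do — σ1 onset /b/, coda /n/ ok; σ2 onset /d/, coda /∅/ ok → licit
nu.bjeg — violates constraint 1: syllable 2 coda contains /g/, which is not a licensed coda consonant → illicit
gmon — σ1 onset /gm/ (2C), coda /n/ ok → licit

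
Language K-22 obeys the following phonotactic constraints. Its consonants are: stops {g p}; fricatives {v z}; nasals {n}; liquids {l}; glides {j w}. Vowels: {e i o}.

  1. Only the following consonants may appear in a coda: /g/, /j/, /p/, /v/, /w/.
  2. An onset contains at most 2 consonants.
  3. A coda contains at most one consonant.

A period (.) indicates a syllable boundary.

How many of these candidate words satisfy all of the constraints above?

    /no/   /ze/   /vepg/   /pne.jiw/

/no/ — σ1 onset /n/, coda /∅/ ok → permitted
/ze/ — σ1 onset /z/, coda /∅/ ok → permitted
/vepg/ — violates constraint 3: syllable 1 coda /pg/ has 2 consonants (> 1) → not permitted
/pne.jiw/ — σ1 onset /pn/ (2C), coda /∅/ ok; σ2 onset /j/, coda /w/ ok → permitted
Permitted: /no/, /ze/, /pne.jiw/ → 3.

3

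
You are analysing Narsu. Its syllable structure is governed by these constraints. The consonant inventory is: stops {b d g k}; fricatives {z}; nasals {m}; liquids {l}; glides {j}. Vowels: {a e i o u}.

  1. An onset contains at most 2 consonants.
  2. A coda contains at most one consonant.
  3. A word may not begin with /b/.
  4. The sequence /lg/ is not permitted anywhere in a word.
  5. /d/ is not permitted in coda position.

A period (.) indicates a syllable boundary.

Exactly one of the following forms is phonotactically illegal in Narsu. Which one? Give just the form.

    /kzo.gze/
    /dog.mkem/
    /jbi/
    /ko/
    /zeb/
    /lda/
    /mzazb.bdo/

/mzazb.bdo/

/kzo.gze/ — σ1 onset /kz/ (2C), coda /∅/ ok; σ2 onset /gz/ (2C), coda /∅/ ok → phonotactically legal
/dog.mkem/ — σ1 onset /d/, coda /g/ ok; σ2 onset /mk/ (2C), coda /m/ ok → phonotactically legal
/jbi/ — σ1 onset /jb/ (2C), coda /∅/ ok → phonotactically legal
/ko/ — σ1 onset /k/, coda /∅/ ok → phonotactically legal
/zeb/ — σ1 onset /z/, coda /b/ ok → phonotactically legal
/lda/ — σ1 onset /ld/ (2C), coda /∅/ ok → phonotactically legal
/mzazb.bdo/ — violates constraint 2: syllable 1 coda /zb/ has 2 consonants (> 1) → phonotactically illegal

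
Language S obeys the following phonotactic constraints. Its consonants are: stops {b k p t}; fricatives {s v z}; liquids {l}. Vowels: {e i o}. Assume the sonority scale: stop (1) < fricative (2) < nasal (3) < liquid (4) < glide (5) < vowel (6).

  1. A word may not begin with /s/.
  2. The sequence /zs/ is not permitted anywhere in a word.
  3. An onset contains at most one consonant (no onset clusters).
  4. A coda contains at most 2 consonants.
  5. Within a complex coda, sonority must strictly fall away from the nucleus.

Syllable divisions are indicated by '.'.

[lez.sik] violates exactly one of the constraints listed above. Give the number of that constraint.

[lez.sik]: contains banned sequence /zs/.
This is a violation of constraint 2: "The sequence /zs/ is not permitted anywhere in a word."
The remaining constraints (1, 3, 4, 5) are satisfied.

2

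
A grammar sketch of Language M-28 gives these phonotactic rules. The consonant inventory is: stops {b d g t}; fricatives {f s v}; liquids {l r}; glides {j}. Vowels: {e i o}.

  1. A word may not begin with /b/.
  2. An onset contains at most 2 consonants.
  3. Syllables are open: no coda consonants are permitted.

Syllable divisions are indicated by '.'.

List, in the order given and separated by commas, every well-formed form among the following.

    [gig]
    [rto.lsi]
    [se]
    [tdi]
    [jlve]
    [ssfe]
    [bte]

[gig] — violates constraint 3: syllable 1 coda /g/ has 1 consonant (> 0) → ill-formed
[rto.lsi] — σ1 onset /rt/ (2C), coda /∅/ ok; σ2 onset /ls/ (2C), coda /∅/ ok → well-formed
[se] — σ1 onset /s/, coda /∅/ ok → well-formed
[tdi] — σ1 onset /td/ (2C), coda /∅/ ok → well-formed
[jlve] — violates constraint 2: syllable 1 onset /jlv/ has 3 consonants (> 2) → ill-formed
[ssfe] — violates constraint 2: syllable 1 onset /ssf/ has 3 consonants (> 2) → ill-formed
[bte] — violates constraint 1: word begins with /b/ → ill-formed

[rto.lsi], [se], [tdi]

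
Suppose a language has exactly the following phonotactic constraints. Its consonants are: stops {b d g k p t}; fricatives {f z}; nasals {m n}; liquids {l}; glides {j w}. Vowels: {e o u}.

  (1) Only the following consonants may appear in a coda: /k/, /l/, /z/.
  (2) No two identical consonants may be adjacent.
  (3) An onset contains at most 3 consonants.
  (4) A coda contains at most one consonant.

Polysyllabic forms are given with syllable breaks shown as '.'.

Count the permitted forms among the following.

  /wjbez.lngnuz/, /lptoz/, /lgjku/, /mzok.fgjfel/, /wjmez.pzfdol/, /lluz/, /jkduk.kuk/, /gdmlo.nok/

1

/wjbez.lngnuz/ — violates constraint 3: syllable 2 onset /lngn/ has 4 consonants (> 3) → not permitted
/lptoz/ — σ1 onset /lpt/ (3C), coda /z/ ok → permitted
/lgjku/ — violates constraint 3: syllable 1 onset /lgjk/ has 4 consonants (> 3) → not permitted
/mzok.fgjfel/ — violates constraint 3: syllable 2 onset /fgjf/ has 4 consonants (> 3) → not permitted
/wjmez.pzfdol/ — violates constraint 3: syllable 2 onset /pzfd/ has 4 consonants (> 3) → not permitted
/lluz/ — violates constraint 2: adjacent identical consonants /ll/ → not permitted
/jkduk.kuk/ — violates constraint 2: adjacent identical consonants /kk/ → not permitted
/gdmlo.nok/ — violates constraint 3: syllable 1 onset /gdml/ has 4 consonants (> 3) → not permitted
Permitted: /lptoz/ → 1.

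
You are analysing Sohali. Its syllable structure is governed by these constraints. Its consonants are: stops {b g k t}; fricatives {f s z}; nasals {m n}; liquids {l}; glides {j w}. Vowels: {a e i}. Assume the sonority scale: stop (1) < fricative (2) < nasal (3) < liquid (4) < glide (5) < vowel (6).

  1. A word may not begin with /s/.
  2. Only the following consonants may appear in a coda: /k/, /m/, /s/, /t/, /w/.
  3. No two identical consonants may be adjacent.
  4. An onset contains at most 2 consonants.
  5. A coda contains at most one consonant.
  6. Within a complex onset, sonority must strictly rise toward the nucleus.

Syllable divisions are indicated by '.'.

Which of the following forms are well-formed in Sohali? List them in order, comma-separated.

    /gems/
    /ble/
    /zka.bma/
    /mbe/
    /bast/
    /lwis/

/ble/, /lwis/

/gems/ — violates constraint 5: syllable 1 coda /ms/ has 2 consonants (> 1) → ill-formed
/ble/ — σ1 onset /bl/ (1→4 rises), coda /∅/ ok → well-formed
/zka.bma/ — violates constraint 6: syllable 1 onset /zk/: /z/ (fricative, 2) → /k/ (stop, 1) does not rise → ill-formed
/mbe/ — violates constraint 6: syllable 1 onset /mb/: /m/ (nasal, 3) → /b/ (stop, 1) does not rise → ill-formed
/bast/ — violates constraint 5: syllable 1 coda /st/ has 2 consonants (> 1) → ill-formed
/lwis/ — σ1 onset /lw/ (4→5 rises), coda /s/ ok → well-formed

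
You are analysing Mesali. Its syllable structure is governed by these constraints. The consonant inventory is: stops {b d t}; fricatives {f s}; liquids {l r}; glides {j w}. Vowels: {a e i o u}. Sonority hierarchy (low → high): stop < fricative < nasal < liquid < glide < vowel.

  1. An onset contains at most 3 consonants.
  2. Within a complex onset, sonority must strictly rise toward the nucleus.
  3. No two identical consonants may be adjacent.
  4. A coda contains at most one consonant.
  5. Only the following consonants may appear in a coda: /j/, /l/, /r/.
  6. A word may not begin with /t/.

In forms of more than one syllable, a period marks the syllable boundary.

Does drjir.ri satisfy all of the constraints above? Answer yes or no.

no

drjir.ri — violates constraint 3: adjacent identical consonants /rr/ → illicit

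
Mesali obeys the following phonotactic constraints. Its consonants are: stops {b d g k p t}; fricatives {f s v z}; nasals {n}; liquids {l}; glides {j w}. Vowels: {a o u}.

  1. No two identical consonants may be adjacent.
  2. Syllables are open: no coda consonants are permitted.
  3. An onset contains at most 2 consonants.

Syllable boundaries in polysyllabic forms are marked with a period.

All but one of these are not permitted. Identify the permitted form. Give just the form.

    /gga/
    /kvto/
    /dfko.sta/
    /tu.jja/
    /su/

/su/

/gga/ — violates constraint 1: adjacent identical consonants /gg/ → not permitted
/kvto/ — violates constraint 3: syllable 1 onset /kvt/ has 3 consonants (> 2) → not permitted
/dfko.sta/ — violates constraint 3: syllable 1 onset /dfk/ has 3 consonants (> 2) → not permitted
/tu.jja/ — violates constraint 1: adjacent identical consonants /jj/ → not permitted
/su/ — σ1 onset /s/, coda /∅/ ok → permitted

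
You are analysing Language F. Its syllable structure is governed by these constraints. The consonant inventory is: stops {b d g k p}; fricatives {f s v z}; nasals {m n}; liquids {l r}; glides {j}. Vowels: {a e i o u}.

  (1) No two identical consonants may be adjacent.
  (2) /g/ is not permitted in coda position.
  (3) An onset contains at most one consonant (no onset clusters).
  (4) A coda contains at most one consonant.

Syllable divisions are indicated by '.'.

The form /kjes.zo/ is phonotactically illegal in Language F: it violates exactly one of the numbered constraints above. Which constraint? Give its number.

3

/kjes.zo/: syllable 1 onset /kj/ has 2 consonants (> 1).
This is a violation of constraint 3: "An onset contains at most one consonant (no onset clusters)."
The remaining constraints (1, 2, 4) are satisfied.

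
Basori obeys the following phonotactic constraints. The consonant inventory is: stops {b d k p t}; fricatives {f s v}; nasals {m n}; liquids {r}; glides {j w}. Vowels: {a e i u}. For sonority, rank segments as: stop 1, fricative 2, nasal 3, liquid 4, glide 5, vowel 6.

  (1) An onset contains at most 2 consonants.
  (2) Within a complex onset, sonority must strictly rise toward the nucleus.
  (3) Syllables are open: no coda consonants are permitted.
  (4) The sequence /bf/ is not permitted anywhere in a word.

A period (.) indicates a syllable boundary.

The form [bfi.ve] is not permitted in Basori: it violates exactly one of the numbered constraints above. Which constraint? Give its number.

4

[bfi.ve]: contains banned sequence /bf/.
This is a violation of constraint 4: "The sequence /bf/ is not permitted anywhere in a word."
The remaining constraints (1, 2, 3) are satisfied.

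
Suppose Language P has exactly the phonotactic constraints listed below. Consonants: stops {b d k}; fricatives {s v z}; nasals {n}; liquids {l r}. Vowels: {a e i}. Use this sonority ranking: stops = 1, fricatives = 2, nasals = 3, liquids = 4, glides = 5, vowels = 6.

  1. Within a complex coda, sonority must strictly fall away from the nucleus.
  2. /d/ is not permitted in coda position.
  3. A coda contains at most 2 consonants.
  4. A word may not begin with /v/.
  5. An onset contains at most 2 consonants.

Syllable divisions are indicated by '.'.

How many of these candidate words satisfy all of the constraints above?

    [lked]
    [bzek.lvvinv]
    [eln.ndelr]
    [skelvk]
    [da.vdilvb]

0

[lked] — violates constraint 2: syllable 1 coda contains /d/ → illicit
[bzek.lvvinv] — violates constraint 5: syllable 2 onset /lvv/ has 3 consonants (> 2) → illicit
[eln.ndelr] — violates constraint 1: syllable 2 coda /lr/: /l/ (liquid, 4) → /r/ (liquid, 4) does not fall → illicit
[skelvk] — violates constraint 3: syllable 1 coda /lvk/ has 3 consonants (> 2) → illicit
[da.vdilvb] — violates constraint 3: syllable 2 coda /lvb/ has 3 consonants (> 2) → illicit
No form is licit → 0.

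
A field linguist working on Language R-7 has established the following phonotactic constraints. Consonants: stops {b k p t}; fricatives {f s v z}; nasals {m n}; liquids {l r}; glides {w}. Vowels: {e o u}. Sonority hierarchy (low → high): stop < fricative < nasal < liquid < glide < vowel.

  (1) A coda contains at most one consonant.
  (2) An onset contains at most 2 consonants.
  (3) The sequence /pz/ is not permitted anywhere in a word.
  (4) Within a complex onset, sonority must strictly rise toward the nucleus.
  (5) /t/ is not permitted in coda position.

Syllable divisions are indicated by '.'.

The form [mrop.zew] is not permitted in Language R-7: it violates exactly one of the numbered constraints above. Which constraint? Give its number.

[mrop.zew]: contains banned sequence /pz/.
This is a violation of constraint 3: "The sequence /pz/ is not permitted anywhere in a word."
The remaining constraints (1, 2, 4, 5) are satisfied.

3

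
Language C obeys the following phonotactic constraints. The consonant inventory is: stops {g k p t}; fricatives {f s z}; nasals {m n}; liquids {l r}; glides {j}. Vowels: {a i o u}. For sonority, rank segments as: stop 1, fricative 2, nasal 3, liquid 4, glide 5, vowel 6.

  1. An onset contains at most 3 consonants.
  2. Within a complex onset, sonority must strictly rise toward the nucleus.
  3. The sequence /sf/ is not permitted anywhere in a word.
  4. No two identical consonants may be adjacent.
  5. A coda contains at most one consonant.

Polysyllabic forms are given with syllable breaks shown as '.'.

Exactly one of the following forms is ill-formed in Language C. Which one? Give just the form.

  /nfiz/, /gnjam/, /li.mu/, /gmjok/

/nfiz/

/nfiz/ — violates constraint 2: syllable 1 onset /nf/: /n/ (nasal, 3) → /f/ (fricative, 2) does not rise → ill-formed
/gnjam/ — σ1 onset /gnj/ (1→3→5 rises), coda /m/ ok → well-formed
/li.mu/ — σ1 onset /l/, coda /∅/ ok; σ2 onset /m/, coda /∅/ ok → well-formed
/gmjok/ — σ1 onset /gmj/ (1→3→5 rises), coda /k/ ok → well-formed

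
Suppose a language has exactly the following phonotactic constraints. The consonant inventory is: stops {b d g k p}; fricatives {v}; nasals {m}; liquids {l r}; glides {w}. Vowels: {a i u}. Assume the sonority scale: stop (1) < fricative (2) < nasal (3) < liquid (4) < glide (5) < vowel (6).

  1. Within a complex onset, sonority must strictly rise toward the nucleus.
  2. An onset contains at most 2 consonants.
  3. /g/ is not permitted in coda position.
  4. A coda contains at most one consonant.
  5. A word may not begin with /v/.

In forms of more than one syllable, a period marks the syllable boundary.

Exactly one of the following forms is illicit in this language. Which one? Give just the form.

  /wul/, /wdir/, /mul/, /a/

/wul/ — σ1 onset /w/, coda /l/ ok → licit
/wdir/ — violates constraint 1: syllable 1 onset /wd/: /w/ (glide, 5) → /d/ (stop, 1) does not rise → illicit
/mul/ — σ1 onset /m/, coda /l/ ok → licit
/a/ — σ1 onset /∅/, coda /∅/ ok → licit

/wdir/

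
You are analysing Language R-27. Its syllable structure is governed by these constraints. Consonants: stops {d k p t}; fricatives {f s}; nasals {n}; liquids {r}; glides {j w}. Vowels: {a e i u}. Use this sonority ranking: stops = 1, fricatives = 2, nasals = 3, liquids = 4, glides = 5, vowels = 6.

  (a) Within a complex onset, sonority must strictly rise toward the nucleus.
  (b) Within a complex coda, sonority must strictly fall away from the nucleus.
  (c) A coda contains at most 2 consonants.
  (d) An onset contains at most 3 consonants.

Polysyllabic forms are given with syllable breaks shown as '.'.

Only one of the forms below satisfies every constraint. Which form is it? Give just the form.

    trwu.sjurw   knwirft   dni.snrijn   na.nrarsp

trwu.sjurw — violates constraint (b): syllable 2 coda /rw/: /r/ (liquid, 4) → /w/ (glide, 5) does not fall → illicit
knwirft — violates constraint (c): syllable 1 coda /rft/ has 3 consonants (> 2) → illicit
dni.snrijn — σ1 onset /dn/ (1→3 rises), coda /∅/ ok; σ2 onset /snr/ (2→3→4 rises), coda /jn/ (5→3 falls) ok → licit
na.nrarsp — violates constraint (c): syllable 2 coda /rsp/ has 3 consonants (> 2) → illicit

dni.snrijn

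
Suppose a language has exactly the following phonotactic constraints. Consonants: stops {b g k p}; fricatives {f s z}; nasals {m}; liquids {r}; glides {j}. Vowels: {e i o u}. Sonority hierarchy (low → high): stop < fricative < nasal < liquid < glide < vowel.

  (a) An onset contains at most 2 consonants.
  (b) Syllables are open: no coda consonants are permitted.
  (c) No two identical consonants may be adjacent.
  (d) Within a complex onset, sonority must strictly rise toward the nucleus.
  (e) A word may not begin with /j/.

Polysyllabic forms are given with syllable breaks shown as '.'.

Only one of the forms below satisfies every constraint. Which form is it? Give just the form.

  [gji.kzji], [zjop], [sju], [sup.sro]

[sju]

[gji.kzji] — violates constraint (a): syllable 2 onset /kzj/ has 3 consonants (> 2) → not permitted
[zjop] — violates constraint (b): syllable 1 coda /p/ has 1 consonant (> 0) → not permitted
[sju] — σ1 onset /sj/ (2→5 rises), coda /∅/ ok → permitted
[sup.sro] — violates constraint (b): syllable 1 coda /p/ has 1 consonant (> 0) → not permitted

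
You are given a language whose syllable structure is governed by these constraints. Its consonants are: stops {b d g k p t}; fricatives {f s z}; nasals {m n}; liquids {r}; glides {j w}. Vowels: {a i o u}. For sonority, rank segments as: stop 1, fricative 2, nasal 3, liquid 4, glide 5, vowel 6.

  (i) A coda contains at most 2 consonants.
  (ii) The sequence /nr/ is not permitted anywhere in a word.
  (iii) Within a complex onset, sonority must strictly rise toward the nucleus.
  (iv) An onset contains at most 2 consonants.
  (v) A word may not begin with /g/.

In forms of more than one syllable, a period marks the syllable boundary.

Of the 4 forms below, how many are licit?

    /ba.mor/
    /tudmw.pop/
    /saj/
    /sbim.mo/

/ba.mor/ — σ1 onset /b/, coda /∅/ ok; σ2 onset /m/, coda /r/ ok → licit
/tudmw.pop/ — violates constraint (i): syllable 1 coda /dmw/ has 3 consonants (> 2) → illicit
/saj/ — σ1 onset /s/, coda /j/ ok → licit
/sbim.mo/ — violates constraint (iii): syllable 1 onset /sb/: /s/ (fricative, 2) → /b/ (stop, 1) does not rise → illicit
Licit: /ba.mor/, /saj/ → 2.

2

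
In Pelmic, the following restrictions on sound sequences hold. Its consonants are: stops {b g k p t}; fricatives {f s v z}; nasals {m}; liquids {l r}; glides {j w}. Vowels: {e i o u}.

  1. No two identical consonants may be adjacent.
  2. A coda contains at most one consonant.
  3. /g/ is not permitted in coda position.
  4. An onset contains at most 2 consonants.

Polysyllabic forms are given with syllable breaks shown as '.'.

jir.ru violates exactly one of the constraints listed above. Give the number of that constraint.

jir.ru: adjacent identical consonants /rr/.
This is a violation of constraint 1: "No two identical consonants may be adjacent."
The remaining constraints (2, 3, 4) are satisfied.

1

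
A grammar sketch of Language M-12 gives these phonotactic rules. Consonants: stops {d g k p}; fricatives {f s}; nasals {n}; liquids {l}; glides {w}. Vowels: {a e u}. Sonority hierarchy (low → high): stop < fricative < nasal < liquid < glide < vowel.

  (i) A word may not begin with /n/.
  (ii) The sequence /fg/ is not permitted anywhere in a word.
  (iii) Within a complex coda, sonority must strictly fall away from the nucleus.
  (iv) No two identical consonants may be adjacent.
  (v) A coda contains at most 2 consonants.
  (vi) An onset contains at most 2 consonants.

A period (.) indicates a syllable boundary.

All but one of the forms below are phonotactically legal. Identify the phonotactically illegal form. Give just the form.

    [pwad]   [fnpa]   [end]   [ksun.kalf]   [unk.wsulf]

[pwad] — σ1 onset /pw/ (2C), coda /d/ ok → phonotactically legal
[fnpa] — violates constraint (vi): syllable 1 onset /fnp/ has 3 consonants (> 2) → phonotactically illegal
[end] — σ1 onset /∅/, coda /nd/ (3→1 falls) ok → phonotactically legal
[ksun.kalf] — σ1 onset /ks/ (2C), coda /n/ ok; σ2 onset /k/, coda /lf/ (4→2 falls) ok → phonotactically legal
[unk.wsulf] — σ1 onset /∅/, coda /nk/ (3→1 falls) ok; σ2 onset /ws/ (2C), coda /lf/ (4→2 falls) ok → phonotactically legal

[fnpa]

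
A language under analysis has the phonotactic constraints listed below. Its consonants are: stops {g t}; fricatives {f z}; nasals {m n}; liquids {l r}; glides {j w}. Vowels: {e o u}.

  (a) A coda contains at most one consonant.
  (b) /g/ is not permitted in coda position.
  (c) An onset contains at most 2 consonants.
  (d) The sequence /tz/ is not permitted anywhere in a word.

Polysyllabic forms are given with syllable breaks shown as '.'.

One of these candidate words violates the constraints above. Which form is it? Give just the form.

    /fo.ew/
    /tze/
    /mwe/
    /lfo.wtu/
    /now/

/fo.ew/ — σ1 onset /f/, coda /∅/ ok; σ2 onset /∅/, coda /w/ ok → licit
/tze/ — violates constraint (d): contains banned sequence /tz/ → illicit
/mwe/ — σ1 onset /mw/ (2C), coda /∅/ ok → licit
/lfo.wtu/ — σ1 onset /lf/ (2C), coda /∅/ ok; σ2 onset /wt/ (2C), coda /∅/ ok → licit
/now/ — σ1 onset /n/, coda /w/ ok → licit

/tze/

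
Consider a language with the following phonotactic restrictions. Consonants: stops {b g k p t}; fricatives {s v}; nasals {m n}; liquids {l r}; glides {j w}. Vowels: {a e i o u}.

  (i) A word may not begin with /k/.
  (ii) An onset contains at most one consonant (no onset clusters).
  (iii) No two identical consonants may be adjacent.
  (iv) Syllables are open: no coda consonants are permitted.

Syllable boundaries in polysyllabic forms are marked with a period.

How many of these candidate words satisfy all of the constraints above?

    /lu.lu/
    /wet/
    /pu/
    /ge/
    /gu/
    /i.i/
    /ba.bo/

/lu.lu/ — σ1 onset /l/, coda /∅/ ok; σ2 onset /l/, coda /∅/ ok → well-formed
/wet/ — violates constraint (iv): syllable 1 coda /t/ has 1 consonant (> 0) → ill-formed
/pu/ — σ1 onset /p/, coda /∅/ ok → well-formed
/ge/ — σ1 onset /g/, coda /∅/ ok → well-formed
/gu/ — σ1 onset /g/, coda /∅/ ok → well-formed
/i.i/ — σ1 onset /∅/, coda /∅/ ok; σ2 onset /∅/, coda /∅/ ok → well-formed
/ba.bo/ — σ1 onset /b/, coda /∅/ ok; σ2 onset /b/, coda /∅/ ok → well-formed
Well-formed: /lu.lu/, /pu/, /ge/, /gu/, /i.i/, /ba.bo/ → 6.

6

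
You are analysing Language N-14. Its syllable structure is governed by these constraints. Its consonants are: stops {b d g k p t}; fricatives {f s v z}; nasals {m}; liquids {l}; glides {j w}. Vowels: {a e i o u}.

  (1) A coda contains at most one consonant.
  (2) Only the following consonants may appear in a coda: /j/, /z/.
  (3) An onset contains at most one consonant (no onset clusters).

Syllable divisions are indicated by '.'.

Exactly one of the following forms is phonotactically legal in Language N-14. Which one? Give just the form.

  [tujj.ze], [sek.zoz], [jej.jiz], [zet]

[jej.jiz]

[tujj.ze] — violates constraint 1: syllable 1 coda /jj/ has 2 consonants (> 1) → phonotactically illegal
[sek.zoz] — violates constraint 2: syllable 1 coda contains /k/, which is not a licensed coda consonant → phonotactically illegal
[jej.jiz] — σ1 onset /j/, coda /j/ ok; σ2 onset /j/, coda /z/ ok → phonotactically legal
[zet] — violates constraint 2: syllable 1 coda contains /t/, which is not a licensed coda consonant → phonotactically illegal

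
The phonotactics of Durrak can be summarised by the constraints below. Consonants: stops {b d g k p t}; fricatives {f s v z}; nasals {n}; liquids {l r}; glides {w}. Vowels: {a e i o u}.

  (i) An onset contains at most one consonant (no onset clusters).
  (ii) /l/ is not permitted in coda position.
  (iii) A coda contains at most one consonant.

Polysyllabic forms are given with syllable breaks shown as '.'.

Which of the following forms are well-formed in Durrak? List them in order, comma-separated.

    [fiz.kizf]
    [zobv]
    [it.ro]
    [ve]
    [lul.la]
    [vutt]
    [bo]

[it.ro], [ve], [bo]

[fiz.kizf] — violates constraint (iii): syllable 2 coda /zf/ has 2 consonants (> 1) → ill-formed
[zobv] — violates constraint (iii): syllable 1 coda /bv/ has 2 consonants (> 1) → ill-formed
[it.ro] — σ1 onset /∅/, coda /t/ ok; σ2 onset /r/, coda /∅/ ok → well-formed
[ve] — σ1 onset /v/, coda /∅/ ok → well-formed
[lul.la] — violates constraint (ii): syllable 1 coda contains /l/ → ill-formed
[vutt] — violates constraint (iii): syllable 1 coda /tt/ has 2 consonants (> 1) → ill-formed
[bo] — σ1 onset /b/, coda /∅/ ok → well-formed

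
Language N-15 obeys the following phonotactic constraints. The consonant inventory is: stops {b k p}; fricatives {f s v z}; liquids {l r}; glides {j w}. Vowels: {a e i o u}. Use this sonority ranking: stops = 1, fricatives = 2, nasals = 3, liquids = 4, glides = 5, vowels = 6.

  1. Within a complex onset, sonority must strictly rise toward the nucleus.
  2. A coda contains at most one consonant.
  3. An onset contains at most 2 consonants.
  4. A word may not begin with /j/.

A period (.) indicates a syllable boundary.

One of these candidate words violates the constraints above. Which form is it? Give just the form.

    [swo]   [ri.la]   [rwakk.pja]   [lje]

[rwakk.pja]

[swo] — σ1 onset /sw/ (2→5 rises), coda /∅/ ok → permitted
[ri.la] — σ1 onset /r/, coda /∅/ ok; σ2 onset /l/, coda /∅/ ok → permitted
[rwakk.pja] — violates constraint 2: syllable 1 coda /kk/ has 2 consonants (> 1) → not permitted
[lje] — σ1 onset /lj/ (4→5 rises), coda /∅/ ok → permitted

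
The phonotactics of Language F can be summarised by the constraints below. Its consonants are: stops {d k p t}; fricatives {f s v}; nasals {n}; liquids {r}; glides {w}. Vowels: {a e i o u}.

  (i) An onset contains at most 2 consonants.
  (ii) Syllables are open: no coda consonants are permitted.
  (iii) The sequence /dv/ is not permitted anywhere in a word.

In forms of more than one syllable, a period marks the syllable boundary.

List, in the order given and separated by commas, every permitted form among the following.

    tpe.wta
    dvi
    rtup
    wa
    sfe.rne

tpe.wta, wa, sfe.rne

tpe.wta — σ1 onset /tp/ (2C), coda /∅/ ok; σ2 onset /wt/ (2C), coda /∅/ ok → permitted
dvi — violates constraint (iii): contains banned sequence /dv/ → not permitted
rtup — violates constraint (ii): syllable 1 coda /p/ has 1 consonant (> 0) → not permitted
wa — σ1 onset /w/, coda /∅/ ok → permitted
sfe.rne — σ1 onset /sf/ (2C), coda /∅/ ok; σ2 onset /rn/ (2C), coda /∅/ ok → permitted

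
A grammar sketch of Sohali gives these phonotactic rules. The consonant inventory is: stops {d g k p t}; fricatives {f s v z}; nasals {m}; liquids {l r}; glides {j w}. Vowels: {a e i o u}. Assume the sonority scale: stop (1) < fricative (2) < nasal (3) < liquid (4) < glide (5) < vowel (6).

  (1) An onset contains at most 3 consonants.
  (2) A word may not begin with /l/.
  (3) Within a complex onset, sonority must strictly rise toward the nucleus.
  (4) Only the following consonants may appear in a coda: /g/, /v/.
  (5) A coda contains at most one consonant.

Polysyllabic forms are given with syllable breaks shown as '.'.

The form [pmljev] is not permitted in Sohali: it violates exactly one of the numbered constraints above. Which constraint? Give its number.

1

[pmljev]: syllable 1 onset /pmlj/ has 4 consonants (> 3).
This is a violation of constraint 1: "An onset contains at most 3 consonants."
The remaining constraints (2, 3, 4, 5) are satisfied.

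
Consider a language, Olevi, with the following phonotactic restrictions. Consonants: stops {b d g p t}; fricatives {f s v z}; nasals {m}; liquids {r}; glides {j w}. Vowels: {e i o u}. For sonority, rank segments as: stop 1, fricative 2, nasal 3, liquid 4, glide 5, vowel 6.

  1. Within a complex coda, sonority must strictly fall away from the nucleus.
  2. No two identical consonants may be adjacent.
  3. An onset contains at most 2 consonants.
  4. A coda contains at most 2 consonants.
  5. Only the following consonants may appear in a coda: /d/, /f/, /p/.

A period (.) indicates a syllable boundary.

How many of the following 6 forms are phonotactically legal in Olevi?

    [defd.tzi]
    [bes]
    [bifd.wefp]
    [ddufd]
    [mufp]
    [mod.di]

3

[defd.tzi] — σ1 onset /d/, coda /fd/ (2→1 falls) ok; σ2 onset /tz/ (2C), coda /∅/ ok → phonotactically legal
[bes] — violates constraint 5: syllable 1 coda contains /s/, which is not a licensed coda consonant → phonotactically illegal
[bifd.wefp] — σ1 onset /b/, coda /fd/ (2→1 falls) ok; σ2 onset /w/, coda /fp/ (2→1 falls) ok → phonotactically legal
[ddufd] — violates constraint 2: adjacent identical consonants /dd/ → phonotactically illegal
[mufp] — σ1 onset /m/, coda /fp/ (2→1 falls) ok → phonotactically legal
[mod.di] — violates constraint 2: adjacent identical consonants /dd/ → phonotactically illegal
Phonotactically legal: [defd.tzi], [bifd.wefp], [mufp] → 3.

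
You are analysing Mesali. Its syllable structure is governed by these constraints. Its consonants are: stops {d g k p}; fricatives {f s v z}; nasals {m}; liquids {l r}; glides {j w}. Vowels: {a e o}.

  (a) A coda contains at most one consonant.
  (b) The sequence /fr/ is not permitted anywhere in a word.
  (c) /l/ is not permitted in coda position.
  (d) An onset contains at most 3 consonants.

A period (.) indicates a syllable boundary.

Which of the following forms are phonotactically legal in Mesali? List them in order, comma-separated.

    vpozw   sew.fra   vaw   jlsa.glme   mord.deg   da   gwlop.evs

vpozw — violates constraint (a): syllable 1 coda /zw/ has 2 consonants (> 1) → phonotactically illegal
sew.fra — violates constraint (b): contains banned sequence /fr/ → phonotactically illegal
vaw — σ1 onset /v/, coda /w/ ok → phonotactically legal
jlsa.glme — σ1 onset /jls/ (3C), coda /∅/ ok; σ2 onset /glm/ (3C), coda /∅/ ok → phonotactically legal
mord.deg — violates constraint (a): syllable 1 coda /rd/ has 2 consonants (> 1) → phonotactically illegal
da — σ1 onset /d/, coda /∅/ ok → phonotactically legal
gwlop.evs — violates constraint (a): syllable 2 coda /vs/ has 2 consonants (> 1) → phonotactically illegal

vaw, jlsa.glme, da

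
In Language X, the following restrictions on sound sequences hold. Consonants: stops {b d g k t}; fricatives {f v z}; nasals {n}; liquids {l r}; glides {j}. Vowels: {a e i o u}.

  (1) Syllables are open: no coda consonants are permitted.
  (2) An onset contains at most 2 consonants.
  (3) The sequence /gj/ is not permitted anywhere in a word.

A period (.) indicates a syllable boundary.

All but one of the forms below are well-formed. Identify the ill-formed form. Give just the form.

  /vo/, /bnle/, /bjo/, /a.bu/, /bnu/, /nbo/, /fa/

/bnle/

/vo/ — σ1 onset /v/, coda /∅/ ok → well-formed
/bnle/ — violates constraint 2: syllable 1 onset /bnl/ has 3 consonants (> 2) → ill-formed
/bjo/ — σ1 onset /bj/ (2C), coda /∅/ ok → well-formed
/a.bu/ — σ1 onset /∅/, coda /∅/ ok; σ2 onset /b/, coda /∅/ ok → well-formed
/bnu/ — σ1 onset /bn/ (2C), coda /∅/ ok → well-formed
/nbo/ — σ1 onset /nb/ (2C), coda /∅/ ok → well-formed
/fa/ — σ1 onset /f/, coda /∅/ ok → well-formed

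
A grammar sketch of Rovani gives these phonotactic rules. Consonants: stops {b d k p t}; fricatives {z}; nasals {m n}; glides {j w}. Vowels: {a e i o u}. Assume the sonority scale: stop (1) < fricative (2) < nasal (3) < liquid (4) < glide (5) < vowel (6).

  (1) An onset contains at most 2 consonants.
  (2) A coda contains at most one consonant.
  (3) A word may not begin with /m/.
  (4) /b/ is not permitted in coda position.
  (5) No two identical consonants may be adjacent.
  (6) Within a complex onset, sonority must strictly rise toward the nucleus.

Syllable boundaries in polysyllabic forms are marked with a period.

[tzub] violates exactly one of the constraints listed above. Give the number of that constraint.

[tzub]: syllable 1 coda contains /b/.
This is a violation of constraint 4: "/b/ is not permitted in coda position."
The remaining constraints (1, 2, 3, 5, 6) are satisfied.

4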